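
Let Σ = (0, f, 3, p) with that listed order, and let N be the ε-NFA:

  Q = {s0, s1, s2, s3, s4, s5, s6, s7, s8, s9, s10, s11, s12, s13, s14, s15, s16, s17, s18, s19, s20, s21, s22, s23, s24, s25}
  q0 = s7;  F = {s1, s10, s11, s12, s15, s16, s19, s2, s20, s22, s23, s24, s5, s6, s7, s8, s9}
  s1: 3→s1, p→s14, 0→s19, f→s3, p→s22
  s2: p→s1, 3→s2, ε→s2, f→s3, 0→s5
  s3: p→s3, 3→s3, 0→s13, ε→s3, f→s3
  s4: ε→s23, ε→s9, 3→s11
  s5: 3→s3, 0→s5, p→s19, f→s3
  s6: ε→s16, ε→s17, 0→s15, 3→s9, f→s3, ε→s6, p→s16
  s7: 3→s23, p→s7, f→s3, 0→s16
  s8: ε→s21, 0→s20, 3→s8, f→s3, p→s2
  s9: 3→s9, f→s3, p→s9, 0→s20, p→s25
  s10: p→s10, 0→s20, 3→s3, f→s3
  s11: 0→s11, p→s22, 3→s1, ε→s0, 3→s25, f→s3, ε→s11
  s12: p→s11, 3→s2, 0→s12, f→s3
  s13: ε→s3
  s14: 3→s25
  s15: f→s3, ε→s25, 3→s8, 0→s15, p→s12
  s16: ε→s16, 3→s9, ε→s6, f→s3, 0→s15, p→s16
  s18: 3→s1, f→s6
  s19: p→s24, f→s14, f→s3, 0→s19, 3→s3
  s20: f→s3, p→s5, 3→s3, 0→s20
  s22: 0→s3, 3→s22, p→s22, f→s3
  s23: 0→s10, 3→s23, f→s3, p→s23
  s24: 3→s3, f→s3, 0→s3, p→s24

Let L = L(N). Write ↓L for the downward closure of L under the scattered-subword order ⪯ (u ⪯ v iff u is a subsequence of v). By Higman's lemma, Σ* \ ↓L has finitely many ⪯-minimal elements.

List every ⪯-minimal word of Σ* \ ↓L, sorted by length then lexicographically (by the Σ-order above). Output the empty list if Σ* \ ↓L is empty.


|Q|=26, |F|=17, |δ|=94 (14 ε).
min D↑ (17 st, q0=0, F={2}): 0:0→1,f→2,3→3,p→0 1:0→4,f→2,3→5,p→1 2:0→2,f→2,3→2,p→2 3:0→6,f→2,3→3,p→3 4:0→4,f→2,3→7,p→8 5:0→9,f→2,3→5,p→5 6:0→9,f→2,3→2,p→6 7:0→9,f→2,3→7,p→10 8:0→8,f→2,3→10,p→11 9:0→9,f→2,3→2,p→12 10:0→12,f→2,3→10,p→13 11:0→11,f→2,3→13,p→14 12:0→12,f→2,3→2,p→15 13:0→15,f→2,3→13,p→14 14:0→2,f→2,3→14,p→14 15:0→15,f→2,3→2,p→16 16:0→2,f→2,3→2,p→16.
'f': |S_i|=[24, 4] end={s13,s14,s25,s3} — reject; 1/1 del acc.
'303': |S_i|=[24, 16, 9, 3] end={s13,s25,s3} rej; 3/3 deletions ∈↓L.
'00ppp0': |S_i|=[24, 22, 17, 13, 10, 6, 2] end={s13,s3} rej; 6/6 del acc.
3 obstructions.

min(Σ*\↓L) = [f, 303, 00ppp0].


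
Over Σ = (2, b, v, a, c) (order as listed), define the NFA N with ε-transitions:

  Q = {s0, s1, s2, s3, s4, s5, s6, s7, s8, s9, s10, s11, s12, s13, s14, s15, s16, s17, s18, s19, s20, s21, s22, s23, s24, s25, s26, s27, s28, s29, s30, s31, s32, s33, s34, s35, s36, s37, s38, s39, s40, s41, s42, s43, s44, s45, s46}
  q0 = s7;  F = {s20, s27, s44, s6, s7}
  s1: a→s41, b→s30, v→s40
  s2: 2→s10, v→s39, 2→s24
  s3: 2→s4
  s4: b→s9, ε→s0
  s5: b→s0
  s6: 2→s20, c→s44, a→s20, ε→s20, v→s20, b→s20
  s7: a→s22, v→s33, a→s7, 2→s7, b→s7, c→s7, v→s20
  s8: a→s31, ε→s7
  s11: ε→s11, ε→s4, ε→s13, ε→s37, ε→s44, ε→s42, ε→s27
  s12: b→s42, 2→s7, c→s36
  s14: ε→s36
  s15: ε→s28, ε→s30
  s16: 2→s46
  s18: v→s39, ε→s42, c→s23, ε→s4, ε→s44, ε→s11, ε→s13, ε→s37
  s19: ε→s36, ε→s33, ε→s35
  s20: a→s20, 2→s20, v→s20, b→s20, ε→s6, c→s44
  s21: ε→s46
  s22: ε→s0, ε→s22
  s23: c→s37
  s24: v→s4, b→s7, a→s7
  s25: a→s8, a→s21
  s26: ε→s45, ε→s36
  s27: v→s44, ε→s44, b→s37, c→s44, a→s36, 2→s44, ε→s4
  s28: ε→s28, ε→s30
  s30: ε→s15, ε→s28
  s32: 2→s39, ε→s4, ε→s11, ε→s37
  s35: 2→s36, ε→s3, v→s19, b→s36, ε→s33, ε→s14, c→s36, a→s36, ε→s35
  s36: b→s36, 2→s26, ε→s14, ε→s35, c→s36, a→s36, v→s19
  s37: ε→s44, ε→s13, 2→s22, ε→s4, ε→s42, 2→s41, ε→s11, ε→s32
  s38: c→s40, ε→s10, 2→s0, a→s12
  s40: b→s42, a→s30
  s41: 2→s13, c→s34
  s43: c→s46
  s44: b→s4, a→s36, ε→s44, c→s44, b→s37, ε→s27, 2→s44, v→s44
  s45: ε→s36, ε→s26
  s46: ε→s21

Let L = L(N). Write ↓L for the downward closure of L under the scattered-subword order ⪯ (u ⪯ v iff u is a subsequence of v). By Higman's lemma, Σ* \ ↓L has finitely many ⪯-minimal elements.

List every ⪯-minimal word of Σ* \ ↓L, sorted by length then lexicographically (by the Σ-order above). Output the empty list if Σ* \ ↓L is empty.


|Q|=47, |F|=5, |δ|=126 (55 ε).
min D↑ (4 st, q0=0, F={3}): 0:2→0,b→0,v→1,a→0,c→0 1:2→1,b→1,v→1,a→1,c→2 2:2→2,b→2,v→2,a→3,c→2 3:2→3,b→3,v→3,a→3,c→3 (ε-aug+det+¬).
'vca': |S_i|=[25, 24, 22, 11] end={s0,s14,s19,s26,s3,s33,s35,s36,s4,s45,s9} ∉↓L; 3/3 single-dels accept.
1 obstructions.

min(Σ*\↓L) = [vca].


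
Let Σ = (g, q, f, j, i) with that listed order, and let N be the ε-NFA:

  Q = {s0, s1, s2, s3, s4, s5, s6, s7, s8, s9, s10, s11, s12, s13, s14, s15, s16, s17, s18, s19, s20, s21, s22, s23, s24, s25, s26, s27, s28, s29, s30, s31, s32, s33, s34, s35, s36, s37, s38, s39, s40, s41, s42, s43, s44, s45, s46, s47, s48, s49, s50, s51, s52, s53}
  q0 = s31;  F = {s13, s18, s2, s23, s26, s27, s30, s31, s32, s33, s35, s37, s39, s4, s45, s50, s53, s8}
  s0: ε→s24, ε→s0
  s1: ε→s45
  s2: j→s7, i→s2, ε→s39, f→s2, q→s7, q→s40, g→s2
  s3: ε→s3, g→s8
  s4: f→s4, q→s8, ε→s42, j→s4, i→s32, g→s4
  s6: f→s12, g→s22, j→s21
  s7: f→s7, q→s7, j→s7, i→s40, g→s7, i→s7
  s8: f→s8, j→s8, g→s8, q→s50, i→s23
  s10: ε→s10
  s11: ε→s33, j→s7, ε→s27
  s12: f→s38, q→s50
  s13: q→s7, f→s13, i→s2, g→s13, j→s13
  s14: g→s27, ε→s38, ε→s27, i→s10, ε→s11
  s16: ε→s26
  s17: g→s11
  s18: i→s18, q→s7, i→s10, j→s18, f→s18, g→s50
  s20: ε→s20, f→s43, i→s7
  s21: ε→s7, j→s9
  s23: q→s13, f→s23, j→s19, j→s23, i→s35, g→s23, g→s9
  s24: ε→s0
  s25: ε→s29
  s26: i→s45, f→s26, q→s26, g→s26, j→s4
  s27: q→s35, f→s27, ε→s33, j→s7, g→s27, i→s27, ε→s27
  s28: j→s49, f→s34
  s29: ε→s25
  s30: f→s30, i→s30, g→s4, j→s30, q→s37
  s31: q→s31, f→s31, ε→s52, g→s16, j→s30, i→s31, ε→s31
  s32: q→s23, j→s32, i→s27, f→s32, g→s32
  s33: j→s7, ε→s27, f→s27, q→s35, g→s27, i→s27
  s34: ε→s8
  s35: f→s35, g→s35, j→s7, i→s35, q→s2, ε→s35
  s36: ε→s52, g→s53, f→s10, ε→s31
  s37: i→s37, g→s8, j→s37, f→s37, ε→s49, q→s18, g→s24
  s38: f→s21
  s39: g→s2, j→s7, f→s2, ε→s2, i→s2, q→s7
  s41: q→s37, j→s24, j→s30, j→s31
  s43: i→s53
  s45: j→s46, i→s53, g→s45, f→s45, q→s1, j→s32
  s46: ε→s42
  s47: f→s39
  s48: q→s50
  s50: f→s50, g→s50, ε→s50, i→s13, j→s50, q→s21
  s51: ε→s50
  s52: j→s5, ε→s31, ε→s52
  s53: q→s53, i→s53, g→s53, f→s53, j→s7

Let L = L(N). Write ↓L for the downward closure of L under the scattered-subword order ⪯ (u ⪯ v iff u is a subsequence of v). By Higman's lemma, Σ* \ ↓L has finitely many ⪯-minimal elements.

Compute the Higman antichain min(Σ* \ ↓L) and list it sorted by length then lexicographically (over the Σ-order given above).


|Q|=54, |F|=18, |δ|=162 (34 ε).
min D↑ (17 st, q0=0, F={13}): 0:g→1,q→0,f→0,j→2,i→0 1:g→1,q→1,f→1,j→3,i→4 2:g→3,q→5,f→2,j→2,i→2 3:g→3,q→6,f→3,j→3,i→7 4:g→4,q→4,f→4,j→7,i→8 5:g→6,q→9,f→5,j→5,i→5 6:g→6,q→10,f→6,j→6,i→11 7:g→7,q→11,f→7,j→7,i→12 8:g→8,q→8,f→8,j→13,i→8 9:g→10,q→13,f→9,j→9,i→9 10:g→10,q→13,f→10,j→10,i→14 11:g→11,q→14,f→11,j→11,i→15 12:g→12,q→15,f→12,j→13,i→12 13:g→13,q→13,f→13,j→13,i→13 14:g→14,q→13,f→14,j→14,i→16 15:g→15,q→16,f→15,j→13,i→15 16:g→16,q→13,f→16,j→13,i→16 (ε-aug+det+¬).
'giij': run [33, 25, 17, 8, 2] end={s40,s7} — reject; 4/4 del acc.
'jqqq': |S_i|=[33, 26, 18, 10, 4] end={s21,s40,s7,s9} ∉↓L; 4/4 single-dels accept.
2 words, ⪯-incomp.

A = [giij, jqqq].


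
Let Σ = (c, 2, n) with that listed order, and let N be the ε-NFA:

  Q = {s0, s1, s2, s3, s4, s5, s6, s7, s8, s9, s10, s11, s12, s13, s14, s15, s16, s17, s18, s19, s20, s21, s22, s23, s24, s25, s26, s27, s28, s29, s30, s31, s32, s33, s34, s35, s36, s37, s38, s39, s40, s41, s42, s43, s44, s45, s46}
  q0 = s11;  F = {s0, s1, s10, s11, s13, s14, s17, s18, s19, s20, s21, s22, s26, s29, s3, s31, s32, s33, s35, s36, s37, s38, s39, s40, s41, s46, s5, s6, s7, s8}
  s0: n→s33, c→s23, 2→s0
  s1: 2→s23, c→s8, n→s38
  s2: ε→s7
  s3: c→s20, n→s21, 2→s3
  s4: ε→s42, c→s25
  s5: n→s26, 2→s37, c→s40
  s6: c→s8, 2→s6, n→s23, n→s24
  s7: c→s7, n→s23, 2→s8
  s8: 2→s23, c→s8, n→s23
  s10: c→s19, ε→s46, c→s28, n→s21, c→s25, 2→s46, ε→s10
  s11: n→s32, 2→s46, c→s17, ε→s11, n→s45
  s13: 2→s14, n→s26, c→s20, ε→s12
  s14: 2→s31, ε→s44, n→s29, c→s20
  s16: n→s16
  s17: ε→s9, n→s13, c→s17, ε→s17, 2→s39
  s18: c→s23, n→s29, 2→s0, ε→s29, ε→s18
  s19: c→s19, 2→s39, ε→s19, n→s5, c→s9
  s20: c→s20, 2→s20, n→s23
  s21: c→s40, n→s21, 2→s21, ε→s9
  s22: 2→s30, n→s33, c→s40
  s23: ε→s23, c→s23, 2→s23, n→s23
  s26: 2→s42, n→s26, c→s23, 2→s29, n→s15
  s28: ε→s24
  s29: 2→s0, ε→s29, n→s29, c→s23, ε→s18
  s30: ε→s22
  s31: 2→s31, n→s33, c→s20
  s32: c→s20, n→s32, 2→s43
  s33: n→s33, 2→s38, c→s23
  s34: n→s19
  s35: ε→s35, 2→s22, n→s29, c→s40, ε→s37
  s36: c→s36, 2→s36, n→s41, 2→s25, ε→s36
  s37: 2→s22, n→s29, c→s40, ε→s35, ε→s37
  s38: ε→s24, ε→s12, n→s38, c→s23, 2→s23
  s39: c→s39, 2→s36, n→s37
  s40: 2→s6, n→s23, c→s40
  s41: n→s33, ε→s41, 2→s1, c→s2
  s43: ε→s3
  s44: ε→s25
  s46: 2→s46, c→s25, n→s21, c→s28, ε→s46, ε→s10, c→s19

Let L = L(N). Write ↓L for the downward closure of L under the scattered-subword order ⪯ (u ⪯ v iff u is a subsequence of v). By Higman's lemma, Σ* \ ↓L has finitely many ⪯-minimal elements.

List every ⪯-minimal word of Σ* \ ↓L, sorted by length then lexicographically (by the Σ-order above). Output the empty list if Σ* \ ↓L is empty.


Antichain: [ncn, cnnc, c22n22, 2nc2c2].

|Q|=47, |F|=30, |δ|=136 (30 ε).
min D↑ (28 st, q0=0, F={16}): 0:c→1,2→2,n→3 1:c→1,2→4,n→5 2:c→6,2→2,n→7 3:c→8,2→9,n→3 4:c→4,2→10,n→11 5:c→8,2→12,n→13 6:c→6,2→4,n→14 7:c→15,2→7,n→7 8:c→8,2→8,n→16 9:c→8,2→9,n→7 10:c→10,2→10,n→17 11:c→15,2→18,n→19 12:c→8,2→20,n→19 13:c→16,2→19,n→13 14:c→15,2→11,n→13 15:c→15,2→21,n→16 16:c→16,2→16,n→16 17:c→22,2→23,n→24 18:c→15,2→18,n→24 19:c→16,2→25,n→19 20:c→8,2→20,n→24 21:c→26,2→21,n→16 22:c→22,2→26,n→16 23:c→26,2→16,n→27 24:c→16,2→27,n→24 25:c→16,2→25,n→24 26:c→26,2→16,n→16 27:c→16,2→16,n→27 [Hopcroft].
'ncn': |S_i|=[43, 35, 8, 2] end={s23,s24} rej; 3/3 del acc.
'cnnc': N↓-sim [43, 35, 29, 11, 1] end={s23} — reject; 4/4 single-dels accept.
'c22n22': run [43, 35, 27, 19, 10, 6, 1] end={s23} rej; 6/6 single-dels accept.
'2nc2c2': N↓-sim [43, 38, 25, 7, 4, 2, 1] end={s23} ∉↓L; 6/6 del acc.
4 minimals (antichain).


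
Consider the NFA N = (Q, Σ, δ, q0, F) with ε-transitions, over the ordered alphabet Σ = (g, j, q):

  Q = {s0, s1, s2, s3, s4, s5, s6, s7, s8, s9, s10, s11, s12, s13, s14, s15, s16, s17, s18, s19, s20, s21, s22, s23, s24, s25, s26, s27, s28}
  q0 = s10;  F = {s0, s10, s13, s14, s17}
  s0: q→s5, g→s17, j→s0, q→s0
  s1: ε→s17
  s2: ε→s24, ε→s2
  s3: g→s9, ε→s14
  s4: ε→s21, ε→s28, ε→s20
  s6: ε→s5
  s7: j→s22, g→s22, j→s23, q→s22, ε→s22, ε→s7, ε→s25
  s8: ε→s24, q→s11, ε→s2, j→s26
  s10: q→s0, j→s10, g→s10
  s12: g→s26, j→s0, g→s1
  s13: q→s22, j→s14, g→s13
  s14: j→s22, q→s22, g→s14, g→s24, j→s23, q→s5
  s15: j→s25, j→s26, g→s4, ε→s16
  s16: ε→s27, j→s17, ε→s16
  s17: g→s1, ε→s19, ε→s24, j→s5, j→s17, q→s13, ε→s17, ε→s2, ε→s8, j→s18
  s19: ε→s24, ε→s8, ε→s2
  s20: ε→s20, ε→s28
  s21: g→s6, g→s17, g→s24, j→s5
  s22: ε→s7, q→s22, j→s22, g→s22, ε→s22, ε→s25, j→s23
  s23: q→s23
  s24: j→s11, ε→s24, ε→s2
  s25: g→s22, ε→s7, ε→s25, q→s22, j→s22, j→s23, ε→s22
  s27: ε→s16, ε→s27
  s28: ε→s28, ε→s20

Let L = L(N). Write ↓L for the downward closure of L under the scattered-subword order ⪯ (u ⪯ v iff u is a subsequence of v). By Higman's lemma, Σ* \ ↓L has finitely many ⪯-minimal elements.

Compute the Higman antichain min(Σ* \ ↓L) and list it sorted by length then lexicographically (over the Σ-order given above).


|Q|=29, |F|=5, |δ|=87 (38 ε).
min D↑ (6 st, q0=0, F={5}): 0:g→0,j→0,q→1 1:g→2,j→1,q→1 2:g→2,j→2,q→3 3:g→3,j→4,q→5 4:g→4,j→5,q→5 5:g→5,j→5,q→5 [Hopcroft].
'qgqq': |S_i|=[18, 17, 16, 10, 5] end={s22,s23,s25,s5,s7} ∉↓L; 4/4 single-dels accept.
'qgqjj': N↓-sim [18, 17, 16, 10, 9, 5] end={s11,s22,s23,s25,s7} — reject; 5/5 single-dels accept.
2 obstructions.

A = [qgqq, qgqjj].


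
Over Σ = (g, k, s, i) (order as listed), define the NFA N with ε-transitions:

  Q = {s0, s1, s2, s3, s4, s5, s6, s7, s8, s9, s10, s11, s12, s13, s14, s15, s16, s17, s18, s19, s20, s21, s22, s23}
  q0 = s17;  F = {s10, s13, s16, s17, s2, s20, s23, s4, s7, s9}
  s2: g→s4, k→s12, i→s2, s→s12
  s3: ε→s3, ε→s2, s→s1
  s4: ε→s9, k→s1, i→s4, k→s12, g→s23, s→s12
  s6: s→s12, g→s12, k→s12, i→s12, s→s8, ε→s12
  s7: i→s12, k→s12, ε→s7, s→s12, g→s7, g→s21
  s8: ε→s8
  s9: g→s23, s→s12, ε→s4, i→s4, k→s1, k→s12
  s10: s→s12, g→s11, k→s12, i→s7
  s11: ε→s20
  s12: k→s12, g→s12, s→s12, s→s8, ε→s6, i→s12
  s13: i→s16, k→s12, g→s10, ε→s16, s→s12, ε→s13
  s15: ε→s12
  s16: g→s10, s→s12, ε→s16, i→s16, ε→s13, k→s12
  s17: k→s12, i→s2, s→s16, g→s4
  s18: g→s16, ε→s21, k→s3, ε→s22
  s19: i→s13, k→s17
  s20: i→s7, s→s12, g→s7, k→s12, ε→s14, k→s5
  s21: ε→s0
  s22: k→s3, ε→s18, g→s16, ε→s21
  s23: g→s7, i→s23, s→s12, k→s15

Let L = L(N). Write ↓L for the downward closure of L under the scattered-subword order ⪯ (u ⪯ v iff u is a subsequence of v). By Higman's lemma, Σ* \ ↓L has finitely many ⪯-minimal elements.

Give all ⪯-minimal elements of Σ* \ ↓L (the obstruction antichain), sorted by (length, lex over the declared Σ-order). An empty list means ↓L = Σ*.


A = [k, gs, ss, is, gggi, sgii].

|Q|=24, |F|=10, |δ|=81 (20 ε).
min D↑ (9 st, q0=0, F={2}): 0:g→1,k→2,s→3,i→4 1:g→5,k→2,s→2,i→1 2:g→2,k→2,s→2,i→2 3:g→6,k→2,s→2,i→3 4:g→1,k→2,s→2,i→4 5:g→7,k→2,s→2,i→5 6:g→8,k→2,s→2,i→7 7:g→7,k→2,s→2,i→2 8:g→7,k→2,s→2,i→7.
'k': |S_i|=[20, 6] end={s1,s12,s15,s5,s6,s8} — reject; 1/1 single-dels accept.
'gs': run [20, 16, 3] end={s12,s6,s8} — reject; 2/2 deletions ∈↓L.
'ss': |S_i|=[20, 13, 3] end={s12,s6,s8} ∉↓L; 2/2 single-dels accept.
'is': N↓-sim [20, 19, 3] end={s12,s6,s8} rej; 2/2 del acc.
'gggi': N↓-sim [20, 16, 12, 6, 3] end={s12,s6,s8} rej; 4/4 deletions ∈↓L.
'sgii': run [20, 13, 11, 6, 3] end={s12,s6,s8} rej; 4/4 single-dels accept.
6 minimals (antichain).


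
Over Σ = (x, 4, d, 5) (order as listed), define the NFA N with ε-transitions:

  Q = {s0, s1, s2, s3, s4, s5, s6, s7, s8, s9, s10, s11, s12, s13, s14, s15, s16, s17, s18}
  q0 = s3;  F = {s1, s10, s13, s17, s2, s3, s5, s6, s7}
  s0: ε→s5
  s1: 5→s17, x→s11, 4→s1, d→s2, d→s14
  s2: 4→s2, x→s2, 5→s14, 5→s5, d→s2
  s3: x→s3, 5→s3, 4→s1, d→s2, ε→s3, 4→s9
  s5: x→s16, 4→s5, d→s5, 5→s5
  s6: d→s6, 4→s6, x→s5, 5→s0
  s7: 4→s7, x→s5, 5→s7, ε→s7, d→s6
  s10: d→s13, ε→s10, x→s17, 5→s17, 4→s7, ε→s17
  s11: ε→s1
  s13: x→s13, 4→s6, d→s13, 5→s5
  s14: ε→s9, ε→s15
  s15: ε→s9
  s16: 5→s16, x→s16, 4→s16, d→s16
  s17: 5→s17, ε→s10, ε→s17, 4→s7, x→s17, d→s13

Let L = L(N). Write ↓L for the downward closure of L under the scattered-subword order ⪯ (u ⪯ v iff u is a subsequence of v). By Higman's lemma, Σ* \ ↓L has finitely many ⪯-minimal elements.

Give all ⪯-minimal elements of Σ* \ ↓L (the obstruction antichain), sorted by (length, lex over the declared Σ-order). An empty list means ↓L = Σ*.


|Q|=19, |F|=9, |δ|=54 (11 ε).
min D↑ (9 st, q0=0, F={7}): 0:x→0,4→1,d→2,5→0 1:x→1,4→1,d→2,5→3 2:x→2,4→2,d→2,5→4 3:x→3,4→5,d→6,5→3 4:x→7,4→4,d→4,5→4 5:x→4,4→5,d→8,5→5 6:x→6,4→8,d→6,5→4 7:x→7,4→7,d→7,5→7 8:x→4,4→8,d→8,5→4 (ε-aug+det+¬).
'd5x': |S_i|=[15, 9, 6, 1] end={s16} rej; 3/3 del acc.
'454xx': run [15, 14, 11, 5, 2, 1] end={s16} — reject; 5/5 single-dels accept.
2 minimals (antichain).

min(Σ*\↓L) = [d5x, 454xx].


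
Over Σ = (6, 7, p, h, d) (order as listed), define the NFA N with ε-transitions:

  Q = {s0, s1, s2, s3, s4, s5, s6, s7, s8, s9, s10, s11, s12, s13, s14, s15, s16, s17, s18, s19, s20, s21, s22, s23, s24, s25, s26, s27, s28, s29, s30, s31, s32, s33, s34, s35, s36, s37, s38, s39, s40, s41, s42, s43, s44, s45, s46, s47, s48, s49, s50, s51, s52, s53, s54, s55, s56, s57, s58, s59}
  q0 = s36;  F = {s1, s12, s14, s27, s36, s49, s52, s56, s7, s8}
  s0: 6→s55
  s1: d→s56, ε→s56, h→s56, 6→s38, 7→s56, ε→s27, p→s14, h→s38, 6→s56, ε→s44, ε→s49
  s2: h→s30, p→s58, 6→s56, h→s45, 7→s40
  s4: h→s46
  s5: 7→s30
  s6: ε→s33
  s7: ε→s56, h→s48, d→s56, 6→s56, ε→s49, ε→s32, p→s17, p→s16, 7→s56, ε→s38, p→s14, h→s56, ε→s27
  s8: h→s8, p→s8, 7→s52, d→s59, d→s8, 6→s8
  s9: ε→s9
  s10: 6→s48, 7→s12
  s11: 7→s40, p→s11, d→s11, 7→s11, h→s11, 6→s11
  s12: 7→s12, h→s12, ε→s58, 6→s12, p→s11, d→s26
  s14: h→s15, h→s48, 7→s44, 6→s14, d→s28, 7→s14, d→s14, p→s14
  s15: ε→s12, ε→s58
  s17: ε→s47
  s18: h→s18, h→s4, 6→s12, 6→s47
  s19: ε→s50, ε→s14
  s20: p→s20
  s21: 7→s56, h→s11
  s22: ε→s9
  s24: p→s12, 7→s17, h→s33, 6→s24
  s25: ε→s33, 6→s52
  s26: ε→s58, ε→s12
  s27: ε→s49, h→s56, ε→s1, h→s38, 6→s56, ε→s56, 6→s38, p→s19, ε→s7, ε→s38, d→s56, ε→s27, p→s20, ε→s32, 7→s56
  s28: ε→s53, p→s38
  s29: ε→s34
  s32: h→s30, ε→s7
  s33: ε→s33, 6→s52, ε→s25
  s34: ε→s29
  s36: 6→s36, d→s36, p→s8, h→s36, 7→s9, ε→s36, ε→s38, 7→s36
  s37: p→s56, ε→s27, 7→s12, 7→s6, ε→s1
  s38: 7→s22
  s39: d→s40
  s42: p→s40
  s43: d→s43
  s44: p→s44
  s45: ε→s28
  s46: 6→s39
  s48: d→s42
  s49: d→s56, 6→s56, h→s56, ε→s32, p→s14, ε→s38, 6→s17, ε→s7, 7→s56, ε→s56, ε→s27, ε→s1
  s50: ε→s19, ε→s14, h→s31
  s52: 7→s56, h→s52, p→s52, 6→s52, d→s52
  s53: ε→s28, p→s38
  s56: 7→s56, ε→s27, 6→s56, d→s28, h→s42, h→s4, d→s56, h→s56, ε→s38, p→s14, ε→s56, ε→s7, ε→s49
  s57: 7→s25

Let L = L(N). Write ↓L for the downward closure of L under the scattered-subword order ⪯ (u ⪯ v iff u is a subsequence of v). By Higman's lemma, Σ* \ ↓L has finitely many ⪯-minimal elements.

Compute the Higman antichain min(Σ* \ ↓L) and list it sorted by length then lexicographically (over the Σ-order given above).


min(Σ*\↓L) = [p77php].

|Q|=60, |F|=10, |δ|=164 (53 ε).
min D↑ (7 st, q0=0, F={6}): 0:6→0,7→0,p→1,h→0,d→0 1:6→1,7→2,p→1,h→1,d→1 2:6→2,7→3,p→2,h→2,d→2 3:6→3,7→3,p→4,h→3,d→3 4:6→4,7→4,p→4,h→5,d→4 5:6→5,7→5,p→6,h→5,d→5 6:6→6,7→6,p→6,h→6,d→6 [Hopcroft].
'p77php': run [36, 35, 33, 32, 22, 9, 2] end={s11,s40} rej; 6/6 single-dels accept.
1 obstructions.


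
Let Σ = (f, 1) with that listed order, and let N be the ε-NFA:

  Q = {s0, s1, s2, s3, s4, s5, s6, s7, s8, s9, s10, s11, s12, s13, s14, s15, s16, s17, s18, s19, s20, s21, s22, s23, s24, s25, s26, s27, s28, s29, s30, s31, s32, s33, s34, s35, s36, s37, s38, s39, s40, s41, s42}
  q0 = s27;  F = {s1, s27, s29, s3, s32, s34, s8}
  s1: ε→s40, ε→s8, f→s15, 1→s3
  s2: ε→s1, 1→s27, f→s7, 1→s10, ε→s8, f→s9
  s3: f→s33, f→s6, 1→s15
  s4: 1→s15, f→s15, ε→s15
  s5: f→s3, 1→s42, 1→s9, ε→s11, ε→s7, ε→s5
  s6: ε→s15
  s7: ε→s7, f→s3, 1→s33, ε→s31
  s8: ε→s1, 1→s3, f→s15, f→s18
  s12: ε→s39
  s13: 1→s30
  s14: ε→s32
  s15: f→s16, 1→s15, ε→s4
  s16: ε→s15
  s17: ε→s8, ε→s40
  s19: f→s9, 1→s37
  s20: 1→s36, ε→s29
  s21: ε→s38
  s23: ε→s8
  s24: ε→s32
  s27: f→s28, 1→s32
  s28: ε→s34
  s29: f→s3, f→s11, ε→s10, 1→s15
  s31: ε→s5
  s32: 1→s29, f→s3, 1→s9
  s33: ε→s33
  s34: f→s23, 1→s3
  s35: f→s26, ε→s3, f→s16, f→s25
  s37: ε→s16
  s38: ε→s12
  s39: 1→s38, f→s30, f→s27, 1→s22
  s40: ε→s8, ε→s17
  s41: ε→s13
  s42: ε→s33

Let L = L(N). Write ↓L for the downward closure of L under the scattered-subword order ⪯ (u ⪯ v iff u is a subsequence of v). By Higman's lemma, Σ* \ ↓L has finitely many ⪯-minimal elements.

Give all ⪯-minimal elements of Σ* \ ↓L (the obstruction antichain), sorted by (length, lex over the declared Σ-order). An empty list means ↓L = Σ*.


A = [fff, f1f, f11, 1ff, 1f1, 111].

|Q|=43, |F|=7, |δ|=75 (33 ε).
min D↑ (7 st, q0=0, F={6}): 0:f→1,1→2 1:f→3,1→4 2:f→4,1→5 3:f→6,1→4 4:f→6,1→6 5:f→4,1→6 6:f→6,1→6 (ε-aug+det+¬).
'fff': N↓-sim [20, 15, 12, 6] end={s15,s16,s18,s33,s4,s6} ∉↓L; 3/3 del acc.
'f1f': |S_i|=[20, 15, 6, 5] end={s15,s16,s33,s4,s6} ∉↓L; 3/3 del acc.
'f11': |S_i|=[20, 15, 6, 3] end={s15,s16,s4} — reject; 3/3 single-dels accept.
'1ff': run [20, 11, 7, 5] end={s15,s16,s33,s4,s6} — reject; 3/3 deletions ∈↓L.
'1f1': |S_i|=[20, 11, 7, 3] end={s15,s16,s4} — reject; 3/3 del acc.
'111': N↓-sim [20, 11, 10, 3] end={s15,s16,s4} rej; 3/3 del acc.
6 minimals (antichain).


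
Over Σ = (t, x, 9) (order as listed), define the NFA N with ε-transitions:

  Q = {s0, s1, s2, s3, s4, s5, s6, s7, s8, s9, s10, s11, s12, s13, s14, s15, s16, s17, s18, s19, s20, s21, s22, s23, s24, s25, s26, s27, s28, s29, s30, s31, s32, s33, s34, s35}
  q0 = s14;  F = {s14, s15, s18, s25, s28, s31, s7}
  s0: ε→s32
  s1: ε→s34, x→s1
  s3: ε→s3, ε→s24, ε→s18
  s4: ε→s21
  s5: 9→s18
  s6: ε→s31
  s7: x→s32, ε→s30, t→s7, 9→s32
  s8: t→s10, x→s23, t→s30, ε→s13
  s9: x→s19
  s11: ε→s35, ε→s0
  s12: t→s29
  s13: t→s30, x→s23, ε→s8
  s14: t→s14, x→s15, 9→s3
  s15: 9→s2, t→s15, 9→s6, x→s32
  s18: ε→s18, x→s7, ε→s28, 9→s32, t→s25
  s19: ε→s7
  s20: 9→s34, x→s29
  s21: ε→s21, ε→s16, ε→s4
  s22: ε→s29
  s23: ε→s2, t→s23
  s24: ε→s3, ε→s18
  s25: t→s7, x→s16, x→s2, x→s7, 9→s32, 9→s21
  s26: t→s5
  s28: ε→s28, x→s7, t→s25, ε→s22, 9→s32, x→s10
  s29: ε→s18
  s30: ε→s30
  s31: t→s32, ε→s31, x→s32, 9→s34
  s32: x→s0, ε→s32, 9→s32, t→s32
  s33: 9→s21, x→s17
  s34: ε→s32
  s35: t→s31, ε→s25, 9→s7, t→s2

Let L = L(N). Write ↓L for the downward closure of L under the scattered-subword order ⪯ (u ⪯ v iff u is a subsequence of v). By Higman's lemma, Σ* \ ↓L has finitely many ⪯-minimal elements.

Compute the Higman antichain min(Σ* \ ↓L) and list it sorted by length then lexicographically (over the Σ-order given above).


|Q|=36, |F|=7, |δ|=77 (30 ε).
min D↑ (7 st, q0=0, F={3}): 0:t→0,x→1,9→2 1:t→1,x→3,9→4 2:t→5,x→6,9→3 3:t→3,x→3,9→3 4:t→3,x→3,9→3 5:t→6,x→6,9→3 6:t→6,x→3,9→3.
'xx': |S_i|=[21, 11, 2] end={s0,s32} rej; 2/2 del acc.
'99': |S_i|=[21, 19, 6] end={s0,s16,s21,s32,s34,s4} — reject; 2/2 single-dels accept.
'x9t': run [21, 11, 6, 2] end={s0,s32} ∉↓L; 3/3 deletions ∈↓L.
'9ttx': run [21, 19, 9, 4, 2] end={s0,s32} rej; 4/4 single-dels accept.
4 obstructions.

min(Σ*\↓L) = [xx, 99, x9t, 9ttx].


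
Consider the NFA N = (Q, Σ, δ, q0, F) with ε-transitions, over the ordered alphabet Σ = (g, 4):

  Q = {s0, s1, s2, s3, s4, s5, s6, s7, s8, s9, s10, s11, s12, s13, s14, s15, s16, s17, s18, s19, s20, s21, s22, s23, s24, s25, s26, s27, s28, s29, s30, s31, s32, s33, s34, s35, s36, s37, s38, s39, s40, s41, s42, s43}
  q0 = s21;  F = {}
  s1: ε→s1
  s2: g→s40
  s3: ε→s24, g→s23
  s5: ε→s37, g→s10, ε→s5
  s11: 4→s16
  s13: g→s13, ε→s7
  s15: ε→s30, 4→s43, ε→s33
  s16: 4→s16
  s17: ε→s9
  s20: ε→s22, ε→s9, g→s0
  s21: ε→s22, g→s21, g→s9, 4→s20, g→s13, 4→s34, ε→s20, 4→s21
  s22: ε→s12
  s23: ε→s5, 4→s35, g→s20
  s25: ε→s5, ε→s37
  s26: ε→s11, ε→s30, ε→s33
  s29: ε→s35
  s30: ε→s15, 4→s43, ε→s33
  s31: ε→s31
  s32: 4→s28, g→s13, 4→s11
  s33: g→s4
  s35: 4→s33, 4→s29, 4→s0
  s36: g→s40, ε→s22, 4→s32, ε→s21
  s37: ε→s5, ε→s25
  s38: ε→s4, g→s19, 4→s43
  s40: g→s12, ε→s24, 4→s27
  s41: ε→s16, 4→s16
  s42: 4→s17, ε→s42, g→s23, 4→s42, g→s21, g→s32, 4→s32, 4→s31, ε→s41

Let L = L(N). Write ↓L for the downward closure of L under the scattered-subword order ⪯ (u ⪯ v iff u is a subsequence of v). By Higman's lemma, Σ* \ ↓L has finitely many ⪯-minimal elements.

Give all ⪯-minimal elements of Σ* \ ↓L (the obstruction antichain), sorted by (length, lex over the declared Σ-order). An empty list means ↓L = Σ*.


A = [ε].

|Q|=44, |F|=0, |δ|=70 (32 ε).
min D↑ (1 st, q0=0, F={0}): 0:g→0,4→0 (ε-aug+det+¬).
ε ∈ L(D↑) ⇒ ↓L = ∅.


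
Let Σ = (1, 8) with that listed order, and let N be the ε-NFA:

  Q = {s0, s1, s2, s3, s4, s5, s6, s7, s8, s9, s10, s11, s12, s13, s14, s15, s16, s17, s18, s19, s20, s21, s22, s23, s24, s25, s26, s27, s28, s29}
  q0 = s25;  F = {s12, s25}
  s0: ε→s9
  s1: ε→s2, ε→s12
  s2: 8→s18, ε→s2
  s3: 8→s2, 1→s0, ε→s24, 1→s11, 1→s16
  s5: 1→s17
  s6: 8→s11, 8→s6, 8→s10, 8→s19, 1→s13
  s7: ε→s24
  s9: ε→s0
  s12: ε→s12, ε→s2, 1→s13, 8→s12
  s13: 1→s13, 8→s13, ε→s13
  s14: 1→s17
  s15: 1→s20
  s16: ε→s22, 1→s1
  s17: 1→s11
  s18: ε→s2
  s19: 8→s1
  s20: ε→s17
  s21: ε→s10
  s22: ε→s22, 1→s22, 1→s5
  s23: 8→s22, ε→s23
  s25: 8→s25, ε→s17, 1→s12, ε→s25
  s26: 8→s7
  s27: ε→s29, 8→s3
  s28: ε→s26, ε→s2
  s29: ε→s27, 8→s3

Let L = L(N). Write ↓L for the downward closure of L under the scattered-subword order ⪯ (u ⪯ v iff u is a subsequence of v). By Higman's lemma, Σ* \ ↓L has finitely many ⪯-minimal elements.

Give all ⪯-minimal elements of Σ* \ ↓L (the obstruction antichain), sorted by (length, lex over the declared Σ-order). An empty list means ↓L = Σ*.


|Q|=30, |F|=2, |δ|=50 (22 ε).
min D↑ (3 st, q0=0, F={2}): 0:1→1,8→0 1:1→2,8→1 2:1→2,8→2 [Hopcroft].
'11': N↓-sim [7, 5, 1] end={s13} rej; 2/2 del acc.
1 obstructions.

Antichain: [11].


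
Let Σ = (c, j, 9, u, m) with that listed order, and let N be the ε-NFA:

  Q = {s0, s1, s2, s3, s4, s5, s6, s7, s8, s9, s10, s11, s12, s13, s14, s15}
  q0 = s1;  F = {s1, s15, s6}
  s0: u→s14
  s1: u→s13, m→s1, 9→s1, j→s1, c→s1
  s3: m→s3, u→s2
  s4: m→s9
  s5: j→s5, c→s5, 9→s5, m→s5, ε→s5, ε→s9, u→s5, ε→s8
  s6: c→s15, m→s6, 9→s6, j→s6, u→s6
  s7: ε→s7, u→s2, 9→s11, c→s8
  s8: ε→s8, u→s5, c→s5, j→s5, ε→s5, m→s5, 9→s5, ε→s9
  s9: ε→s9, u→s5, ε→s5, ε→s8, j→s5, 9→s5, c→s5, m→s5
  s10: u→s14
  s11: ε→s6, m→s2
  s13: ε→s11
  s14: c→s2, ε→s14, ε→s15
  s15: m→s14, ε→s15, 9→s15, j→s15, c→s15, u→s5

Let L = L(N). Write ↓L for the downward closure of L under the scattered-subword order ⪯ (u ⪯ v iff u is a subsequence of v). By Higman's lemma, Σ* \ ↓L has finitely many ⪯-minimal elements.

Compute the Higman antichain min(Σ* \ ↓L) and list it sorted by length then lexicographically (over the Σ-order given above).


min(Σ*\↓L) = [ucu].

|Q|=16, |F|=3, |δ|=55 (15 ε).
min D↑ (4 st, q0=0, F={3}): 0:c→0,j→0,9→0,u→1,m→0 1:c→2,j→1,9→1,u→1,m→1 2:c→2,j→2,9→2,u→3,m→2 3:c→3,j→3,9→3,u→3,m→3 (ε-aug+det+¬).
'ucu': N↓-sim [10, 9, 6, 3] end={s5,s8,s9} — reject; 3/3 deletions ∈↓L.
1 words, ⪯-incomp.


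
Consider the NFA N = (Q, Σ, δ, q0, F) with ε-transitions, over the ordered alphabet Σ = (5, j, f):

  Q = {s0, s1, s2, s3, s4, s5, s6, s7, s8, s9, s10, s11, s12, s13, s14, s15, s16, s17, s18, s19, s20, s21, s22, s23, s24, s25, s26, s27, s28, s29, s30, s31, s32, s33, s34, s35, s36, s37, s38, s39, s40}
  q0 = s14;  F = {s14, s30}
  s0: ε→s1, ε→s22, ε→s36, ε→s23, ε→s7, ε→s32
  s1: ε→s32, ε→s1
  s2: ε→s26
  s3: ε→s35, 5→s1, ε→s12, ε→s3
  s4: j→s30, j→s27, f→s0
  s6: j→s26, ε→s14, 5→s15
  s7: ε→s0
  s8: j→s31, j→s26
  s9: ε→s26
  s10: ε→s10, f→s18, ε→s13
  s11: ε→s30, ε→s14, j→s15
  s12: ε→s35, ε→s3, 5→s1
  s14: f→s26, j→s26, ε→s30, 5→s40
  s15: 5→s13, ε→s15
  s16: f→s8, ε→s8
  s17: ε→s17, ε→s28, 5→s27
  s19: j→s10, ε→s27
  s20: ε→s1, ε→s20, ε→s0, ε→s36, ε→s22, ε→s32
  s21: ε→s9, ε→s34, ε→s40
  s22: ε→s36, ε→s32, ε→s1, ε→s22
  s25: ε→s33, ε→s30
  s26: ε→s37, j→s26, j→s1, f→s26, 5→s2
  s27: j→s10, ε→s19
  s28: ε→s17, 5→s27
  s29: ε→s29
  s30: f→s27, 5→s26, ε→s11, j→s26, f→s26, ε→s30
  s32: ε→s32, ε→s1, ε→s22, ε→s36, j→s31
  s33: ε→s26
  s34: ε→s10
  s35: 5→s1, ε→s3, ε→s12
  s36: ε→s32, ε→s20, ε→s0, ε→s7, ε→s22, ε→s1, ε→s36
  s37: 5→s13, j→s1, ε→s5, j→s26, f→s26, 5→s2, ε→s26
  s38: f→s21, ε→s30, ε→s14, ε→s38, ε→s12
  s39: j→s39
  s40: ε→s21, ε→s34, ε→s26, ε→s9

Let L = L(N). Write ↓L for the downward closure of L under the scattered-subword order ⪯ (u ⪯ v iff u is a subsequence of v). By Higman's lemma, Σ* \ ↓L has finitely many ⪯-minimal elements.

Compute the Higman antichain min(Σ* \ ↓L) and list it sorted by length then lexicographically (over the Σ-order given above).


min(Σ*\↓L) = [5, j, f].

|Q|=41, |F|=2, |δ|=110 (73 ε).
min D↑ (2 st, q0=0, F={1}): 0:5→1,j→1,f→1 1:5→1,j→1,f→1 [Hopcroft].
'5': N↓-sim [26, 20] end={s0,s1,s10,s13,s18,s2,s20,s21,s22,s23,s26,s31,…} ∉↓L; 1/1 deletions ∈↓L.
'j': |S_i|=[26, 17] end={s0,s1,s10,s13,s15,s18,s2,s20,s22,s23,s26,s31,…} rej; 1/1 del acc.
'f': |S_i|=[26, 18] end={s0,s1,s10,s13,s18,s19,s2,s20,s22,s23,s26,s27,…} rej; 1/1 single-dels accept.
3 words, ⪯-incomp.


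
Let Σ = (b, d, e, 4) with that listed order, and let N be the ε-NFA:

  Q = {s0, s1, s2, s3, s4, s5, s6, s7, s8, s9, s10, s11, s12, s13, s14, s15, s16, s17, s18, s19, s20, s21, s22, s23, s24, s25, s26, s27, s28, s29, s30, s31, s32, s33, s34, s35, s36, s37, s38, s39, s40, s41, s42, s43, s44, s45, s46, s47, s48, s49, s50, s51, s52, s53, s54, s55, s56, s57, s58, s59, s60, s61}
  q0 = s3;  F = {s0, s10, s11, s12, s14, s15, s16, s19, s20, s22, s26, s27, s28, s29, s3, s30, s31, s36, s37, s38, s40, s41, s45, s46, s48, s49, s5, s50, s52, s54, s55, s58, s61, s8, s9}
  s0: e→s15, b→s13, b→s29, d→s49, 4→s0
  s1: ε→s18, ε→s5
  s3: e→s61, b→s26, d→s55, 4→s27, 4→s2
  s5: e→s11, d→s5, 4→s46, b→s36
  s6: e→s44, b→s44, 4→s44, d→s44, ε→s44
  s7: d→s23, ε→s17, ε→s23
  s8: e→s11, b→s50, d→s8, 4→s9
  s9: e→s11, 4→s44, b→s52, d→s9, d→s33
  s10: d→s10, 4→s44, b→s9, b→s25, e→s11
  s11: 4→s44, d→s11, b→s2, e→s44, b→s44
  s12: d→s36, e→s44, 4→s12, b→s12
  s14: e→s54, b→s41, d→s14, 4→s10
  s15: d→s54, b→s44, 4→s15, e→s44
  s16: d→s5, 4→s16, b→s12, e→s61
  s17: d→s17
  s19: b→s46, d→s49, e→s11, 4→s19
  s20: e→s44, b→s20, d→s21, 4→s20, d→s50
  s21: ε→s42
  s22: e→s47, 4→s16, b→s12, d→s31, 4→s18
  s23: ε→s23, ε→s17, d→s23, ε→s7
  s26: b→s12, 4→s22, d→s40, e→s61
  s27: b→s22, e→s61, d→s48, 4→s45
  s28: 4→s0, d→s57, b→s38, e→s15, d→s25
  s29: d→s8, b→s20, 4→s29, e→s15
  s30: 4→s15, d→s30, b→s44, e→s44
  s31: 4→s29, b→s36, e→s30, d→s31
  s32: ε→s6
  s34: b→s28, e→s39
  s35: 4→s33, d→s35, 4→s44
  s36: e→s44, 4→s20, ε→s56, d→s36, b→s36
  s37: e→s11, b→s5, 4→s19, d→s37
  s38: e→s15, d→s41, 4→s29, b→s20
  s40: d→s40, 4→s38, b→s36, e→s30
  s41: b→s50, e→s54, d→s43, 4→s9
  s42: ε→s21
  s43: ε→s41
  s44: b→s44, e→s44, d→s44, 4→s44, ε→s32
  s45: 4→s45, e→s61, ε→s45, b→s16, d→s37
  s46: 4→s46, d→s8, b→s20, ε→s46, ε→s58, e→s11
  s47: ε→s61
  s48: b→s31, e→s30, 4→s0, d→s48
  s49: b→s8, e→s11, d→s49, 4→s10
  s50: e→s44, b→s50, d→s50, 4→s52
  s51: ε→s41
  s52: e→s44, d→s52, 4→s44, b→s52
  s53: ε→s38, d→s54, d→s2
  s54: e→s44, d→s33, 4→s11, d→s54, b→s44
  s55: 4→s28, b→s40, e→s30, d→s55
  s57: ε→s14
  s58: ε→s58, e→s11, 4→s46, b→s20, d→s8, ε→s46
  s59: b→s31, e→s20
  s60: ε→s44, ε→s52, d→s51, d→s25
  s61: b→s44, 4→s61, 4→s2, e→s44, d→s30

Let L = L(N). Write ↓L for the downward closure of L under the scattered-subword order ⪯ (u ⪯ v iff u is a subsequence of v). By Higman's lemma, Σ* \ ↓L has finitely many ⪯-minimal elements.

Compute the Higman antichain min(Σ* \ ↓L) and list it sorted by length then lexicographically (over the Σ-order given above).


|Q|=62, |F|=35, |δ|=197 (25 ε).
min D↑ (35 st, q0=0, F={10}): 0:b→1,d→2,e→3,4→4 1:b→5,d→6,e→3,4→7 2:b→6,d→2,e→8,4→9 3:b→10,d→8,e→10,4→3 4:b→7,d→11,e→3,4→12 5:b→5,d→13,e→10,4→5 6:b→13,d→6,e→8,4→14 7:b→5,d→15,e→3,4→16 8:b→10,d→8,e→10,4→17 9:b→14,d→18,e→17,4→19 10:b→10,d→10,e→10,4→10 11:b→15,d→11,e→8,4→19 12:b→16,d→20,e→3,4→12 13:b→13,d→13,e→10,4→21 14:b→21,d→22,e→17,4→23 15:b→13,d→15,e→8,4→23 16:b→5,d→24,e→3,4→16 17:b→10,d→25,e→10,4→17 18:b→22,d→18,e→25,4→26 19:b→23,d→27,e→17,4→19 20:b→24,d→20,e→28,4→29 21:b→21,d→30,e→10,4→21 22:b→30,d→22,e→25,4→31 23:b→21,d→32,e→17,4→23 24:b→13,d→24,e→28,4→33 25:b→10,d→25,e→10,4→28 26:b→31,d→26,e→28,4→10 27:b→32,d→27,e→28,4→26 28:b→10,d→28,e→10,4→10 29:b→33,d→27,e→28,4→29 30:b→30,d→30,e→10,4→34 31:b→34,d→31,e→28,4→10 32:b→30,d→32,e→28,4→31 33:b→21,d→32,e→28,4→33 34:b→34,d→34,e→10,4→10 [Hopcroft].
'eb': |S_i|=[49, 11, 4] end={s2,s32,s44,s6} — reject; 2/2 single-dels accept.
'ee': |S_i|=[49, 11, 3] end={s32,s44,s6} ∉↓L; 2/2 single-dels accept.
'bbe': run [49, 36, 12, 3] end={s32,s44,s6} — reject; 3/3 deletions ∈↓L.
'd4d44': |S_i|=[49, 39, 30, 20, 10, 3] end={s32,s44,s6} rej; 5/5 del acc.
'44de4': N↓-sim [49, 45, 34, 26, 5, 3] end={s32,s44,s6} ∉↓L; 5/5 single-dels accept.
5 minimals (antichain).

A = [eb, ee, bbe, d4d44, 44de4].


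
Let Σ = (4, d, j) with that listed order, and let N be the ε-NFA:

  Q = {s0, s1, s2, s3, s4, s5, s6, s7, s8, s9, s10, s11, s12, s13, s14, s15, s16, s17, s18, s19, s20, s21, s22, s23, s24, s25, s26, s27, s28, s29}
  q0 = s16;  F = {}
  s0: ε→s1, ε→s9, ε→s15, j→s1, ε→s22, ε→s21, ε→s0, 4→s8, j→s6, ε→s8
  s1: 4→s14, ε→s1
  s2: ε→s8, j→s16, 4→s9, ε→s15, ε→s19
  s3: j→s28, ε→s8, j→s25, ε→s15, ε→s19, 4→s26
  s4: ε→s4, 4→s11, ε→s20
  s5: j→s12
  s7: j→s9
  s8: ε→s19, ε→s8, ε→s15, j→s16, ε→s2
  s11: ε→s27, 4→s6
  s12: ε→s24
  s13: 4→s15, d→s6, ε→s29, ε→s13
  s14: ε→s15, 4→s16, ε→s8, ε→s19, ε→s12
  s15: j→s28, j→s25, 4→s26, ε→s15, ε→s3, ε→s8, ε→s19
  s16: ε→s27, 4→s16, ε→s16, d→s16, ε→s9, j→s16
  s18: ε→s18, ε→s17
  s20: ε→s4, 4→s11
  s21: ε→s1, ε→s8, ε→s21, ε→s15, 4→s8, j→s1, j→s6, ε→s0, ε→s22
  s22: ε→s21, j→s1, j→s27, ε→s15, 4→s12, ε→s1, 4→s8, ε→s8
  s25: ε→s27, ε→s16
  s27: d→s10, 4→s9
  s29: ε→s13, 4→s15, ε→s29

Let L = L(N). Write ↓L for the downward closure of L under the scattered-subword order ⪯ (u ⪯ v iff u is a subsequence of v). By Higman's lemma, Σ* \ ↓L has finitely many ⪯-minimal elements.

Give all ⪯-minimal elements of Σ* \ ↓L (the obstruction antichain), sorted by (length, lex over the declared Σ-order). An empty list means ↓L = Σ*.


|Q|=30, |F|=0, |δ|=86 (52 ε).
min D↑ (1 st, q0=0, F={0}): 0:4→0,d→0,j→0 (ε-aug+det+¬).
ε ∈ L(D↑) ⇒ ↓L = ∅.

Antichain: [ε].


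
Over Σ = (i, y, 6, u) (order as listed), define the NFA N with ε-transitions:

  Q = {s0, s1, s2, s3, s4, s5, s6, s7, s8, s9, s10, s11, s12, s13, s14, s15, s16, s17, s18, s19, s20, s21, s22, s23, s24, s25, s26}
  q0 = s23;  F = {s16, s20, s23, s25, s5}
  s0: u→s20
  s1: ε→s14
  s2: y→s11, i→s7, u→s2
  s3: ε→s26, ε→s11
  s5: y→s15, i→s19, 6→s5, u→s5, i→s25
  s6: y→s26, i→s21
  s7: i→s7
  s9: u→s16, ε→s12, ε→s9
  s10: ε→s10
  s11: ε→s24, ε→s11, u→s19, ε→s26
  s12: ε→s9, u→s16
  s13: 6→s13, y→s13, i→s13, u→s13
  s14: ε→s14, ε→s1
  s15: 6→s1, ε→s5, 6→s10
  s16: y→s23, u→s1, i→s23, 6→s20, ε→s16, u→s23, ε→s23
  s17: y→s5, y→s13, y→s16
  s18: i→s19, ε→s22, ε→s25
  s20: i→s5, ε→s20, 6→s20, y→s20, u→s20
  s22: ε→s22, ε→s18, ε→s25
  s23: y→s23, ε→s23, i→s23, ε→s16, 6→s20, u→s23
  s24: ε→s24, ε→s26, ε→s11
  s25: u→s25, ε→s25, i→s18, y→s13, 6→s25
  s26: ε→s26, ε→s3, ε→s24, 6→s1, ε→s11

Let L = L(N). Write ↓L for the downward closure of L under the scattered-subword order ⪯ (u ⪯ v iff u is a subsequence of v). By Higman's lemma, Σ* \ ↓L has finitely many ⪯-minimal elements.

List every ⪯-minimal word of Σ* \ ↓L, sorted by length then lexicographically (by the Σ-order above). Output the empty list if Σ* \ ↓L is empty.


|Q|=27, |F|=5, |δ|=74 (31 ε).
min D↑ (5 st, q0=0, F={4}): 0:i→0,y→0,6→1,u→0 1:i→2,y→1,6→1,u→1 2:i→3,y→2,6→2,u→2 3:i→3,y→4,6→3,u→3 4:i→4,y→4,6→4,u→4 [Hopcroft].
'6iiy': run [13, 11, 10, 5, 1] end={s13} rej; 4/4 deletions ∈↓L.
1 obstructions.

min(Σ*\↓L) = [6iiy].


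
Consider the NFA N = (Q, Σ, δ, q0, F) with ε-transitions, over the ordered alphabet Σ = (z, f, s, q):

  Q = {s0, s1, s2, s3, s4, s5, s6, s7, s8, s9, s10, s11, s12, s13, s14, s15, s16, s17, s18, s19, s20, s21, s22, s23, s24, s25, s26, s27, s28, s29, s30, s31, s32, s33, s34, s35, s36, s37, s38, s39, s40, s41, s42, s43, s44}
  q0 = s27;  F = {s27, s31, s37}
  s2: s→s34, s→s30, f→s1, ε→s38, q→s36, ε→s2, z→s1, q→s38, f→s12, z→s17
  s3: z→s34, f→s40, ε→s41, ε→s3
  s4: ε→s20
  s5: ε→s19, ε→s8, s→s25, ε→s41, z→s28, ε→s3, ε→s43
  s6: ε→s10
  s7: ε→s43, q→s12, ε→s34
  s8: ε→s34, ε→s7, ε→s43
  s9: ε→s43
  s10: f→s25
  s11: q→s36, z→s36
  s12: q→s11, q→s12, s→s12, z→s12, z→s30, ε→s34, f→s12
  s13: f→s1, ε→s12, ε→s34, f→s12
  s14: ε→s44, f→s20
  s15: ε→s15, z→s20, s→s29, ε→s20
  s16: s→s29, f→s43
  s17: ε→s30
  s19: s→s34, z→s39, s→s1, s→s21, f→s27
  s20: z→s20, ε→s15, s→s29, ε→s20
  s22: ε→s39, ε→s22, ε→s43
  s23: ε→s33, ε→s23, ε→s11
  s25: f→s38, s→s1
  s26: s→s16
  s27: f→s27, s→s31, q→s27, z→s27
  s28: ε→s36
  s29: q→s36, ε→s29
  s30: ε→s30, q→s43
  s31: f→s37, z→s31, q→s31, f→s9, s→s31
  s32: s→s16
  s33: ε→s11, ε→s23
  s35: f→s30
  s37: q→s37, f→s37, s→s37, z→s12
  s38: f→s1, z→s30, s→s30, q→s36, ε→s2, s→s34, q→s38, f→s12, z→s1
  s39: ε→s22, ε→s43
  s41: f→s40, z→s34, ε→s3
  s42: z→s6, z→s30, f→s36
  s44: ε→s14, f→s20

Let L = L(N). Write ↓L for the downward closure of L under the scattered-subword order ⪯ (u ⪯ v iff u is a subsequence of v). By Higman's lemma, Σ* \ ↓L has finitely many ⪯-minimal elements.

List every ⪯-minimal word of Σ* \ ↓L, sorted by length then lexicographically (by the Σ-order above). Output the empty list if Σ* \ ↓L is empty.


min(Σ*\↓L) = [sfz].

|Q|=45, |F|=3, |δ|=112 (42 ε).
min D↑ (4 st, q0=0, F={3}): 0:z→0,f→0,s→1,q→0 1:z→1,f→2,s→1,q→1 2:z→3,f→2,s→2,q→2 3:z→3,f→3,s→3,q→3.
'sfz': run [10, 9, 8, 6] end={s11,s12,s30,s34,s36,s43} — reject; 3/3 single-dels accept.
1 obstructions.
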